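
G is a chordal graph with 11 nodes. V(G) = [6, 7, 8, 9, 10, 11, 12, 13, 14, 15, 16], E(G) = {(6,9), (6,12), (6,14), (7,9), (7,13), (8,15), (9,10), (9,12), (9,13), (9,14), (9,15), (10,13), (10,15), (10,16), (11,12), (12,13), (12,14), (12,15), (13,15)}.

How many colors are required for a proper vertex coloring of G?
χ(G) = 4

Clique number ω(G) = 4 (lower bound: χ ≥ ω).
The clique on [9, 10, 13, 15] has size 4, forcing χ ≥ 4, and the coloring below uses 4 colors, so χ(G) = 4.
A valid 4-coloring: color 1: [8, 9, 11, 16]; color 2: [7, 10, 12]; color 3: [6, 15]; color 4: [13, 14].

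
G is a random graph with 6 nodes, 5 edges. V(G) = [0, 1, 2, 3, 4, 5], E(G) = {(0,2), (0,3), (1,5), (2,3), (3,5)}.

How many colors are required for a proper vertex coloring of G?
χ(G) = 3

Clique number ω(G) = 3 (lower bound: χ ≥ ω).
The clique on [0, 2, 3] has size 3, forcing χ ≥ 3, and the coloring below uses 3 colors, so χ(G) = 3.
A valid 3-coloring: color 1: [1, 3, 4]; color 2: [2, 5]; color 3: [0].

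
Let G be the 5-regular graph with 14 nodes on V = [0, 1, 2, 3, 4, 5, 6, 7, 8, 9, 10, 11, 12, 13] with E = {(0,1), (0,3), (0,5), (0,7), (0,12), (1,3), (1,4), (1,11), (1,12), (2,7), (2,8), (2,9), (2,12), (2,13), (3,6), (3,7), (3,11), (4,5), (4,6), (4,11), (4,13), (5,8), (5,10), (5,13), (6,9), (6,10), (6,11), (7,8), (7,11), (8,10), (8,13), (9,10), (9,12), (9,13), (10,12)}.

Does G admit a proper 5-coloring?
A valid 5-coloring: color 1: [1, 2, 5, 6]; color 2: [7, 10, 13]; color 3: [3, 4, 8, 12]; color 4: [0, 9, 11].
(χ(G) = 4 ≤ 5.)

Yes, G is 5-colorable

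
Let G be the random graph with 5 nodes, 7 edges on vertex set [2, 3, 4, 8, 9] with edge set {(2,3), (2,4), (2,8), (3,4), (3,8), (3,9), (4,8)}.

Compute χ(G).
χ(G) = 4

Clique number ω(G) = 4 (lower bound: χ ≥ ω).
The clique on [2, 3, 4, 8] has size 4, forcing χ ≥ 4, and the coloring below uses 4 colors, so χ(G) = 4.
A valid 4-coloring: color 1: [3]; color 2: [4, 9]; color 3: [8]; color 4: [2].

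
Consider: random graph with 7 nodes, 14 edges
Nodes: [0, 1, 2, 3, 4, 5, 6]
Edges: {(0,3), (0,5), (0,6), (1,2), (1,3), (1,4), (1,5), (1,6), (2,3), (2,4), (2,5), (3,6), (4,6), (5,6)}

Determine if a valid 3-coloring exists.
Yes, G is 3-colorable

A valid 3-coloring: color 1: [2, 6]; color 2: [0, 1]; color 3: [3, 4, 5].
(χ(G) = 3 ≤ 3.)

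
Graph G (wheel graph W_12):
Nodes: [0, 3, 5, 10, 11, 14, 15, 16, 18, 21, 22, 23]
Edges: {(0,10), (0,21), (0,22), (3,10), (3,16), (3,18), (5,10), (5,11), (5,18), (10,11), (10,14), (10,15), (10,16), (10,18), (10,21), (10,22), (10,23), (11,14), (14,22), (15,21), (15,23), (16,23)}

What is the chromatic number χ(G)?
Clique number ω(G) = 3 (lower bound: χ ≥ ω).
Odd cycle [0, 22, 14, 11, 5, 18, 3, 16, 23, 15, 21] needs 3 colors (χ ≥ 3).
Vertex 10 is adjacent to every vertex of [0, 3, 5, 11, 14, 15, 16, 18, 21, 22, 23], which already need 3 colors among themselves, so 10 needs a new color (χ ≥ 4).
The coloring below uses 4 colors, so χ(G) = 4.
A valid 4-coloring: color 1: [10]; color 2: [0, 3, 5, 14, 15]; color 3: [11, 16, 18, 21, 22]; color 4: [23].

χ(G) = 4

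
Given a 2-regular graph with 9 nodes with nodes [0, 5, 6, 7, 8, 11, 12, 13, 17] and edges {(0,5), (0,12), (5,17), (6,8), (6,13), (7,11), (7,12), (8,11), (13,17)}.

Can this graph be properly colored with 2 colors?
Odd cycle [8, 11, 7, 12, 0, 5, 17, 13, 6] needs 3 colors (χ ≥ 3).
Hence χ(G) ≥ 3 > 2, so no proper 2-coloring exists.

No, G is not 2-colorable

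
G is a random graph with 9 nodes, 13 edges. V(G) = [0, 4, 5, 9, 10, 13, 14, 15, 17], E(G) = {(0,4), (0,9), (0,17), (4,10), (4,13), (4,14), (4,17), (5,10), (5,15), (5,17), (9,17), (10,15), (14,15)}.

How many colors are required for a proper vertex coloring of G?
Clique number ω(G) = 3 (lower bound: χ ≥ ω).
The clique on [0, 9, 17] has size 3, forcing χ ≥ 3, and the coloring below uses 3 colors, so χ(G) = 3.
A valid 3-coloring: color 1: [4, 9, 15]; color 2: [10, 13, 14, 17]; color 3: [0, 5].

χ(G) = 3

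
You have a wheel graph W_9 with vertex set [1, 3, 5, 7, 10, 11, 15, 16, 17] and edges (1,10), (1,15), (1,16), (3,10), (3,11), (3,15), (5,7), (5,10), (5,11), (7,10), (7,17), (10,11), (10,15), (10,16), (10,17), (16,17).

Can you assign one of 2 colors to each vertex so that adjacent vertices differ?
The clique on vertices [1, 10, 16] has size 3 > 2, so it alone needs 3 colors.

No, G is not 2-colorable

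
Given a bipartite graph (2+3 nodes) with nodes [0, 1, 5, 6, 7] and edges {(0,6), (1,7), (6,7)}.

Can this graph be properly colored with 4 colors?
Yes, G is 4-colorable

A valid 4-coloring: color 1: [1, 5, 6]; color 2: [0, 7].
(χ(G) = 2 ≤ 4.)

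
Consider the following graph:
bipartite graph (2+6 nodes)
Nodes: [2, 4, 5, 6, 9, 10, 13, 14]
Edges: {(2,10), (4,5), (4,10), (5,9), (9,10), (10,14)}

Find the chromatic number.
Clique number ω(G) = 2 (lower bound: χ ≥ ω).
The graph is bipartite (no odd cycle), so 2 colors suffice: χ(G) = 2.
A valid 2-coloring: color 1: [5, 6, 10, 13]; color 2: [2, 4, 9, 14].

χ(G) = 2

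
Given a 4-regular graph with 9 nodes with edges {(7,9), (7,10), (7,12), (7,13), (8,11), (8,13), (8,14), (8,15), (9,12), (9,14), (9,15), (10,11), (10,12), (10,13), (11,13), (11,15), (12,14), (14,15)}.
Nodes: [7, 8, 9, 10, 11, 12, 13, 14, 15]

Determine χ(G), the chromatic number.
Clique number ω(G) = 3 (lower bound: χ ≥ ω).
The clique on [7, 9, 12] has size 3, forcing χ ≥ 3, and the coloring below uses 3 colors, so χ(G) = 3.
A valid 3-coloring: color 1: [8, 9, 10]; color 2: [12, 13, 15]; color 3: [7, 11, 14].

χ(G) = 3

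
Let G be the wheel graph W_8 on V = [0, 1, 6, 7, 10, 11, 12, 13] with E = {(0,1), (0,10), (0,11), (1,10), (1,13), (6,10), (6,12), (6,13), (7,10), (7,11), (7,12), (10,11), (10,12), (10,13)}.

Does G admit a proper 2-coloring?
No, G is not 2-colorable

The clique on vertices [0, 1, 10] has size 3 > 2, so it alone needs 3 colors.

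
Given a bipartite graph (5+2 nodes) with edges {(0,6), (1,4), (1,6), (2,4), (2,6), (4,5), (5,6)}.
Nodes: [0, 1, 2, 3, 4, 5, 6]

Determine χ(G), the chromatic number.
χ(G) = 2

Clique number ω(G) = 2 (lower bound: χ ≥ ω).
The graph is bipartite (no odd cycle), so 2 colors suffice: χ(G) = 2.
A valid 2-coloring: color 1: [3, 4, 6]; color 2: [0, 1, 2, 5].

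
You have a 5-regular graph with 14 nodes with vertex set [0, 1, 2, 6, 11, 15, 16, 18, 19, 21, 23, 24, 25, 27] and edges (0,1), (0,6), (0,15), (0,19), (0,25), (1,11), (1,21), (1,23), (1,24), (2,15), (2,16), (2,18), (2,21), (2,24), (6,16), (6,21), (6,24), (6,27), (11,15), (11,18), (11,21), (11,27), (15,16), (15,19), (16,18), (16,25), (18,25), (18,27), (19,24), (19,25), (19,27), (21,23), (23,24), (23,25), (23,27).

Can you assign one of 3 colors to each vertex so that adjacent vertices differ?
Suppose a proper 3-coloring c exists. The clique [0, 15, 19] takes 3 distinct colors; by symmetry let c(0) = 1, c(15) = 2, c(19) = 3.
- Vertex 25: neighbors [0, 19] already have colors [1, 3] ⇒ c(25) = 2.
- Vertex 1: neighbors [0] already have colors [1]; try each remaining color.
- Case c(1) = 2:
  - Vertex 24: neighbors [1, 19] already have colors [2, 3] ⇒ c(24) = 1.
  - Vertex 2: neighbors [24, 15] already have colors [1, 2] ⇒ c(2) = 3.
  - Vertex 18: neighbors [25, 2] already have colors [2, 3] ⇒ c(18) = 1.
  - Vertex 16: neighbors [18, 15, 2] already have colors [1, 2, 3] — all 3 colors blocked. Contradiction.
- Case c(1) = 3:
  - Vertex 11: neighbors [15, 1] already have colors [2, 3] ⇒ c(11) = 1.
  - Vertex 18: neighbors [11, 25] already have colors [1, 2] ⇒ c(18) = 3.
  - Vertex 2: neighbors [15, 18] already have colors [2, 3] ⇒ c(2) = 1.
  - Vertex 16: neighbors [2, 15, 18] already have colors [1, 2, 3] — all 3 colors blocked. Contradiction.
Every case ends in a contradiction, so G has no proper 3-coloring (χ ≥ 4).

No, G is not 3-colorable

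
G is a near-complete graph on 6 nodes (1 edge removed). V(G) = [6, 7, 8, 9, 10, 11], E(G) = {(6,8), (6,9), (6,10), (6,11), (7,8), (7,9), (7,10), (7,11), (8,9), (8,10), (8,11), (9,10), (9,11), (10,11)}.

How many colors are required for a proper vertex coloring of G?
Clique number ω(G) = 5 (lower bound: χ ≥ ω).
The clique on [6, 8, 9, 10, 11] has size 5, forcing χ ≥ 5, and the coloring below uses 5 colors, so χ(G) = 5.
A valid 5-coloring: color 1: [8]; color 2: [11]; color 3: [9]; color 4: [10]; color 5: [6, 7].

χ(G) = 5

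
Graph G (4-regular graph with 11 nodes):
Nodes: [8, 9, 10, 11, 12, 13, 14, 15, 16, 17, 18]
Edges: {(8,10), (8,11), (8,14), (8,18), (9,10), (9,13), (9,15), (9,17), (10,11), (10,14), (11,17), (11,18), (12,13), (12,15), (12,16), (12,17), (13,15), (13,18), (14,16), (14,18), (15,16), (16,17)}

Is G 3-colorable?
Yes, G is 3-colorable

A valid 3-coloring: color 1: [10, 15, 17, 18]; color 2: [8, 13, 16]; color 3: [9, 11, 12, 14].
(χ(G) = 3 ≤ 3.)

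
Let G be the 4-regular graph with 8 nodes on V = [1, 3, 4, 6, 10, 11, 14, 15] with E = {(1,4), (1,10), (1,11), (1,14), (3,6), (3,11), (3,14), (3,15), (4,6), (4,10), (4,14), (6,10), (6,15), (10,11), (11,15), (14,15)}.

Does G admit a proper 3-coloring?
No, G is not 3-colorable

Suppose a proper 3-coloring c exists. The clique [1, 4, 10] takes 3 distinct colors; by symmetry let c(1) = 1, c(4) = 2, c(10) = 3.
- Vertex 6: neighbors [4, 10] already have colors [2, 3] ⇒ c(6) = 1.
- Vertex 11: neighbors [1, 10] already have colors [1, 3] ⇒ c(11) = 2.
- Vertex 3: neighbors [6, 11] already have colors [1, 2] ⇒ c(3) = 3.
- Vertex 14: neighbors [1, 4, 3] already have colors [1, 2, 3] — all 3 colors blocked. Contradiction.
The forced assignments end in a contradiction, so G has no proper 3-coloring (χ ≥ 4).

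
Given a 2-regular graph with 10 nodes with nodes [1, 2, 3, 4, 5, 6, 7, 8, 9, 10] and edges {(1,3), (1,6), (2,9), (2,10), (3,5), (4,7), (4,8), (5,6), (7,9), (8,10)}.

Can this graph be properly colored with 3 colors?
A valid 3-coloring: color 1: [3, 4, 6, 9, 10]; color 2: [1, 2, 5, 7, 8].
(χ(G) = 2 ≤ 3.)

Yes, G is 3-colorable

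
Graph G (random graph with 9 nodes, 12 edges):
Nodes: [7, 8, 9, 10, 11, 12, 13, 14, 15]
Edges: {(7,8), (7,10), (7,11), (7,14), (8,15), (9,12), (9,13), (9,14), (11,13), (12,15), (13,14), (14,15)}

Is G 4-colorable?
Yes, G is 4-colorable

A valid 4-coloring: color 1: [8, 10, 11, 12, 14]; color 2: [7, 9, 15]; color 3: [13].
(χ(G) = 3 ≤ 4.)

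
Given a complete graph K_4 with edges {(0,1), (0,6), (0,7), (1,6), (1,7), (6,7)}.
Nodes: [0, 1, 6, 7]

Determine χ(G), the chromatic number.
Clique number ω(G) = 4 (lower bound: χ ≥ ω).
The clique on [0, 1, 6, 7] has size 4, forcing χ ≥ 4, and the coloring below uses 4 colors, so χ(G) = 4.
A valid 4-coloring: color 1: [6]; color 2: [1]; color 3: [0]; color 4: [7].

χ(G) = 4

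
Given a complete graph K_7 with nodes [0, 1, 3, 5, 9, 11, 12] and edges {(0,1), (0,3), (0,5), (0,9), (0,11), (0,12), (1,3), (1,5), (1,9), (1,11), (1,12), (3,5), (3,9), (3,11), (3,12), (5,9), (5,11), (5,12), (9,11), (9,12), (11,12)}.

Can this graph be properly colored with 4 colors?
The clique on vertices [0, 1, 3, 5, 9, 11, 12] has size 7 > 4, so it alone needs 7 colors.

No, G is not 4-colorable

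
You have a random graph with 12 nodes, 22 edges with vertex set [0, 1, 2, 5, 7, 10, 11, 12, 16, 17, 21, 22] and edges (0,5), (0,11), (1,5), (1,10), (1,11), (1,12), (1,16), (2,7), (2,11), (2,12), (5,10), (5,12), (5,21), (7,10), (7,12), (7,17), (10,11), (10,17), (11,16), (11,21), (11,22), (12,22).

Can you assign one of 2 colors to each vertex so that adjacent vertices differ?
No, G is not 2-colorable

The clique on vertices [1, 5, 10] has size 3 > 2, so it alone needs 3 colors.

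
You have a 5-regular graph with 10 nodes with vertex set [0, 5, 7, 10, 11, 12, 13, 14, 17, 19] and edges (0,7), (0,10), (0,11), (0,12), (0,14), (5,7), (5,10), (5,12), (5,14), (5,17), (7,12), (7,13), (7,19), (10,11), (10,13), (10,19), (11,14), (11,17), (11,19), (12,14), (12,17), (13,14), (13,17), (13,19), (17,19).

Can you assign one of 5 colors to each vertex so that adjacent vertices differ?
A valid 5-coloring: color 1: [0, 5, 19]; color 2: [7, 10, 14, 17]; color 3: [11, 12, 13].
(χ(G) = 3 ≤ 5.)

Yes, G is 5-colorable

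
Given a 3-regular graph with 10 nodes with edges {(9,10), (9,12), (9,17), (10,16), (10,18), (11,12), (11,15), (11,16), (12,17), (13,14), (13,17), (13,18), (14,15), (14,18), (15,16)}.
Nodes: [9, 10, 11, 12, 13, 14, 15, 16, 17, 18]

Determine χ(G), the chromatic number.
Clique number ω(G) = 3 (lower bound: χ ≥ ω).
The clique on [9, 12, 17] has size 3, forcing χ ≥ 3, and the coloring below uses 3 colors, so χ(G) = 3.
A valid 3-coloring: color 1: [10, 11, 14, 17]; color 2: [12, 15, 18]; color 3: [9, 13, 16].

χ(G) = 3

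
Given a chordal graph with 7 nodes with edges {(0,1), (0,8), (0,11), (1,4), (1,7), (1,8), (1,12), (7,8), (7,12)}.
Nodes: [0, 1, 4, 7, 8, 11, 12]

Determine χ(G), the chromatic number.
χ(G) = 3

Clique number ω(G) = 3 (lower bound: χ ≥ ω).
The clique on [0, 1, 8] has size 3, forcing χ ≥ 3, and the coloring below uses 3 colors, so χ(G) = 3.
A valid 3-coloring: color 1: [1, 11]; color 2: [0, 4, 7]; color 3: [8, 12].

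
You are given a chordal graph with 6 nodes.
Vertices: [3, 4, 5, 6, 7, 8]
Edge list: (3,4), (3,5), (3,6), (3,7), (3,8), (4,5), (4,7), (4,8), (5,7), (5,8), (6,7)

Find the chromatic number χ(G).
Clique number ω(G) = 4 (lower bound: χ ≥ ω).
The clique on [3, 4, 5, 8] has size 4, forcing χ ≥ 4, and the coloring below uses 4 colors, so χ(G) = 4.
A valid 4-coloring: color 1: [3]; color 2: [4, 6]; color 3: [7, 8]; color 4: [5].

χ(G) = 4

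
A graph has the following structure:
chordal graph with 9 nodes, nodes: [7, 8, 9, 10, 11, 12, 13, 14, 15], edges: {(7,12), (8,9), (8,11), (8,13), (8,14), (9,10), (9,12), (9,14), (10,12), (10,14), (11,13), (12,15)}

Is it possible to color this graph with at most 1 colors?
The clique on vertices [8, 9, 14] has size 3 > 1, so it alone needs 3 colors.

No, G is not 1-colorable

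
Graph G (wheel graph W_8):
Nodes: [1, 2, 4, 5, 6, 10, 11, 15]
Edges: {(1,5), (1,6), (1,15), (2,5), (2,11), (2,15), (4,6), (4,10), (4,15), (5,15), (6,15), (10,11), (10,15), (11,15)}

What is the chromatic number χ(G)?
Clique number ω(G) = 3 (lower bound: χ ≥ ω).
Odd cycle [6, 4, 10, 11, 2, 5, 1] needs 3 colors (χ ≥ 3).
Vertex 15 is adjacent to every vertex of [1, 2, 4, 5, 6, 10, 11], which already need 3 colors among themselves, so 15 needs a new color (χ ≥ 4).
The coloring below uses 4 colors, so χ(G) = 4.
A valid 4-coloring: color 1: [15]; color 2: [5, 6, 10]; color 3: [1, 4, 11]; color 4: [2].

χ(G) = 4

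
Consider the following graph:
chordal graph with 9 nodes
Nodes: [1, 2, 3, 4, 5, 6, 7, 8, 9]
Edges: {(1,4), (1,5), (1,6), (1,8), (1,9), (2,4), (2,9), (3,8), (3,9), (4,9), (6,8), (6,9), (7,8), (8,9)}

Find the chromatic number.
χ(G) = 4

Clique number ω(G) = 4 (lower bound: χ ≥ ω).
The clique on [1, 6, 8, 9] has size 4, forcing χ ≥ 4, and the coloring below uses 4 colors, so χ(G) = 4.
A valid 4-coloring: color 1: [5, 7, 9]; color 2: [1, 2, 3]; color 3: [4, 8]; color 4: [6].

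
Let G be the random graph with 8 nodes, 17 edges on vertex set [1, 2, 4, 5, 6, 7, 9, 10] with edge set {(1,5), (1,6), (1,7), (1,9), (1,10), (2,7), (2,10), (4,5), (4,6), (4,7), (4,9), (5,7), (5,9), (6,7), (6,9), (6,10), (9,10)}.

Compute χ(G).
Clique number ω(G) = 4 (lower bound: χ ≥ ω).
The clique on [1, 6, 9, 10] has size 4, forcing χ ≥ 4, and the coloring below uses 4 colors, so χ(G) = 4.
A valid 4-coloring: color 1: [2, 5, 6]; color 2: [7, 9]; color 3: [1, 4]; color 4: [10].

χ(G) = 4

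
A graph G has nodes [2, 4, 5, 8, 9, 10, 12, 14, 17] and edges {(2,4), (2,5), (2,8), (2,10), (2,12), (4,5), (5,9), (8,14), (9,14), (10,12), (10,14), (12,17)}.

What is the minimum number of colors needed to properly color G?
Clique number ω(G) = 3 (lower bound: χ ≥ ω).
The clique on [2, 10, 12] has size 3, forcing χ ≥ 3, and the coloring below uses 3 colors, so χ(G) = 3.
A valid 3-coloring: color 1: [2, 14, 17]; color 2: [5, 8, 10]; color 3: [4, 9, 12].

χ(G) = 3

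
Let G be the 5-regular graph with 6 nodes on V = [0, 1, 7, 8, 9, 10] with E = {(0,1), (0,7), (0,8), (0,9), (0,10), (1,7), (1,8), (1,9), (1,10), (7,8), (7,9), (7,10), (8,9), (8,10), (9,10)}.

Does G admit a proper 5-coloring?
No, G is not 5-colorable

The clique on vertices [0, 1, 7, 8, 9, 10] has size 6 > 5, so it alone needs 6 colors.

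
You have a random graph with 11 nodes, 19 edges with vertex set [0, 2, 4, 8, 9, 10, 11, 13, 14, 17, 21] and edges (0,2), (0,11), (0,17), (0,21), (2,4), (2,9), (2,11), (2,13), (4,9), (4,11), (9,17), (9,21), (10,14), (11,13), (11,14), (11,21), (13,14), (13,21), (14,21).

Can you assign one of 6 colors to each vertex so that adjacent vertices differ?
Yes, G is 6-colorable

A valid 6-coloring: color 1: [8, 9, 10, 11]; color 2: [2, 17, 21]; color 3: [0, 4, 13]; color 4: [14].
(χ(G) = 4 ≤ 6.)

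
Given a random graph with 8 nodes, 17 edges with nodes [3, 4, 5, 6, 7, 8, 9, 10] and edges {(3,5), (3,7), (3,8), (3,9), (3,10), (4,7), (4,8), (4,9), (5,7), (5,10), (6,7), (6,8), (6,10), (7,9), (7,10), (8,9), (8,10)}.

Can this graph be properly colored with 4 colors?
Yes, G is 4-colorable

A valid 4-coloring: color 1: [7, 8]; color 2: [9, 10]; color 3: [3, 4, 6]; color 4: [5].
(χ(G) = 4 ≤ 4.)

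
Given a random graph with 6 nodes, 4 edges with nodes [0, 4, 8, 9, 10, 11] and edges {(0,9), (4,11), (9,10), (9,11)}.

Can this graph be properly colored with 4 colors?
Yes, G is 4-colorable

A valid 4-coloring: color 1: [4, 8, 9]; color 2: [0, 10, 11].
(χ(G) = 2 ≤ 4.)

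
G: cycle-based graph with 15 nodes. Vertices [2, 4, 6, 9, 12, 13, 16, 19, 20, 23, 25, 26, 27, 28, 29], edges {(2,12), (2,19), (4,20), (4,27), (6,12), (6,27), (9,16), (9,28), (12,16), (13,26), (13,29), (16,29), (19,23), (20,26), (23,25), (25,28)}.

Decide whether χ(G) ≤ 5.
A valid 5-coloring: color 1: [2, 13, 16, 20, 23, 27, 28]; color 2: [4, 9, 12, 19, 25, 26, 29]; color 3: [6].
(χ(G) = 3 ≤ 5.)

Yes, G is 5-colorable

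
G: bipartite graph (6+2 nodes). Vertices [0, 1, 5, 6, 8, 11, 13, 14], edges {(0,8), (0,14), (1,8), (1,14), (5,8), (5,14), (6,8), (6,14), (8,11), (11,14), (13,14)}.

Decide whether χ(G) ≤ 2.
Yes, G is 2-colorable

A valid 2-coloring: color 1: [8, 14]; color 2: [0, 1, 5, 6, 11, 13].
(χ(G) = 2 ≤ 2.)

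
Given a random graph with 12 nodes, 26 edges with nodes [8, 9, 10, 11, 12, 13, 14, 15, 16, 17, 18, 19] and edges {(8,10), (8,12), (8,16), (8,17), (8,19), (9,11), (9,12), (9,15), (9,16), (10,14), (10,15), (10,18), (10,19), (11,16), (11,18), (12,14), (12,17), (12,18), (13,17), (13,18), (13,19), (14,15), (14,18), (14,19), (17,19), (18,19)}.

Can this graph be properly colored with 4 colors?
A valid 4-coloring: color 1: [8, 15, 18]; color 2: [11, 12, 19]; color 3: [9, 13, 14]; color 4: [10, 16, 17].
(χ(G) = 4 ≤ 4.)

Yes, G is 4-colorable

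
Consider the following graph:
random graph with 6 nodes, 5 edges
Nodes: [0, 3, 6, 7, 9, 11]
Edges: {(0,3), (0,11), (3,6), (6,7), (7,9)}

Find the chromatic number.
Clique number ω(G) = 2 (lower bound: χ ≥ ω).
The graph is bipartite (no odd cycle), so 2 colors suffice: χ(G) = 2.
A valid 2-coloring: color 1: [0, 6, 9]; color 2: [3, 7, 11].

χ(G) = 2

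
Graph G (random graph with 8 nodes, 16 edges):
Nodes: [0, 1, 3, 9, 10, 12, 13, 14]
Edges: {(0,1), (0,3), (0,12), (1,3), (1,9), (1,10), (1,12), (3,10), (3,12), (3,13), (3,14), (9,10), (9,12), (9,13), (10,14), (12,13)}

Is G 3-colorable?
The clique on vertices [0, 1, 3, 12] has size 4 > 3, so it alone needs 4 colors.

No, G is not 3-colorable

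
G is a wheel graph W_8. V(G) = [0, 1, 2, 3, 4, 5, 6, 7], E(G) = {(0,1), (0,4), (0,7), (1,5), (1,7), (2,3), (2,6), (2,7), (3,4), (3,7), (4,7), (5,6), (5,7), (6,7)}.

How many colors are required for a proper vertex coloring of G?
Clique number ω(G) = 3 (lower bound: χ ≥ ω).
Odd cycle [5, 6, 2, 3, 4, 0, 1] needs 3 colors (χ ≥ 3).
Vertex 7 is adjacent to every vertex of [0, 1, 2, 3, 4, 5, 6], which already need 3 colors among themselves, so 7 needs a new color (χ ≥ 4).
The coloring below uses 4 colors, so χ(G) = 4.
A valid 4-coloring: color 1: [7]; color 2: [0, 2, 5]; color 3: [1, 3, 6]; color 4: [4].

χ(G) = 4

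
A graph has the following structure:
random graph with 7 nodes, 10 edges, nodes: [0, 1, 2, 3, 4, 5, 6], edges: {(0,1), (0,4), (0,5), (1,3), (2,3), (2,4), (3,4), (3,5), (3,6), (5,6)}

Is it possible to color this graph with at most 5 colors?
Yes, G is 5-colorable

A valid 5-coloring: color 1: [0, 3]; color 2: [1, 4, 5]; color 3: [2, 6].
(χ(G) = 3 ≤ 5.)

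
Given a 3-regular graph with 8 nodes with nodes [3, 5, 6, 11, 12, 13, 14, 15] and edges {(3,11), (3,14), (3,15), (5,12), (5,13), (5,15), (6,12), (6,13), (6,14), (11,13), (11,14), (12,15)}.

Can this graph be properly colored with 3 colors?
Yes, G is 3-colorable

A valid 3-coloring: color 1: [3, 5, 6]; color 2: [13, 14, 15]; color 3: [11, 12].
(χ(G) = 3 ≤ 3.)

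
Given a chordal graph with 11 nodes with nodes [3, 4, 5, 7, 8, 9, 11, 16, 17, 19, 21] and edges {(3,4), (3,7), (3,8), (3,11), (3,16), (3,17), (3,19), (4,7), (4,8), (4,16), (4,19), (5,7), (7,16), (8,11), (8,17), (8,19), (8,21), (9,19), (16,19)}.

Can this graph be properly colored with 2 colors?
No, G is not 2-colorable

The clique on vertices [3, 4, 8, 19] has size 4 > 2, so it alone needs 4 colors.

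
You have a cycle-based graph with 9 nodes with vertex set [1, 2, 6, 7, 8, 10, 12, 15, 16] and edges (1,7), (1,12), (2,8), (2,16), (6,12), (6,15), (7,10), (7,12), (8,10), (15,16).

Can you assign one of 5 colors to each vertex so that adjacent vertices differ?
Yes, G is 5-colorable

A valid 5-coloring: color 1: [6, 7, 8, 16]; color 2: [2, 10, 12, 15]; color 3: [1].
(χ(G) = 3 ≤ 5.)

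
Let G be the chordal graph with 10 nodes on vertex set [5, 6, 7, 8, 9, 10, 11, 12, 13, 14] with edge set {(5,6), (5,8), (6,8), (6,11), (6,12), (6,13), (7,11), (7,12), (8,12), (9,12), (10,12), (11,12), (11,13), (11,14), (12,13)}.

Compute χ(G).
χ(G) = 4

Clique number ω(G) = 4 (lower bound: χ ≥ ω).
The clique on [6, 11, 12, 13] has size 4, forcing χ ≥ 4, and the coloring below uses 4 colors, so χ(G) = 4.
A valid 4-coloring: color 1: [5, 12, 14]; color 2: [8, 9, 10, 11]; color 3: [6, 7]; color 4: [13].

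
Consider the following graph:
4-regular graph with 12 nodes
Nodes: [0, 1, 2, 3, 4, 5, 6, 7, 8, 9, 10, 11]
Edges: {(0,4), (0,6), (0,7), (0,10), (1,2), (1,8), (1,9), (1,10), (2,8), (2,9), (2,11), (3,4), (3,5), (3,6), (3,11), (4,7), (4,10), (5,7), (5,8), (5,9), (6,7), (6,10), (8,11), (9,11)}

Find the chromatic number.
Clique number ω(G) = 3 (lower bound: χ ≥ ω).
The clique on [0, 4, 10] has size 3, forcing χ ≥ 3, and the coloring below uses 3 colors, so χ(G) = 3.
A valid 3-coloring: color 1: [0, 3, 8, 9]; color 2: [1, 4, 5, 6, 11]; color 3: [2, 7, 10].

χ(G) = 3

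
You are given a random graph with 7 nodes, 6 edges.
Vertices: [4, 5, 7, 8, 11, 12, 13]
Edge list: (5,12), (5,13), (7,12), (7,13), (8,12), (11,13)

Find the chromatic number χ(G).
Clique number ω(G) = 2 (lower bound: χ ≥ ω).
The graph is bipartite (no odd cycle), so 2 colors suffice: χ(G) = 2.
A valid 2-coloring: color 1: [4, 12, 13]; color 2: [5, 7, 8, 11].

χ(G) = 2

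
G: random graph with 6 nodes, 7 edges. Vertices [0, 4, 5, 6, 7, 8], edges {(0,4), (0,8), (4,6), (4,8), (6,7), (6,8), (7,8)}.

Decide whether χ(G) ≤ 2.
The clique on vertices [0, 4, 8] has size 3 > 2, so it alone needs 3 colors.

No, G is not 2-colorable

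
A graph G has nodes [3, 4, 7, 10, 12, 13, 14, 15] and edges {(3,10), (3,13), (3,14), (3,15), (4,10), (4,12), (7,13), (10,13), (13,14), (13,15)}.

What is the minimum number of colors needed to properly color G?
Clique number ω(G) = 3 (lower bound: χ ≥ ω).
The clique on [3, 10, 13] has size 3, forcing χ ≥ 3, and the coloring below uses 3 colors, so χ(G) = 3.
A valid 3-coloring: color 1: [4, 13]; color 2: [3, 7, 12]; color 3: [10, 14, 15].

χ(G) = 3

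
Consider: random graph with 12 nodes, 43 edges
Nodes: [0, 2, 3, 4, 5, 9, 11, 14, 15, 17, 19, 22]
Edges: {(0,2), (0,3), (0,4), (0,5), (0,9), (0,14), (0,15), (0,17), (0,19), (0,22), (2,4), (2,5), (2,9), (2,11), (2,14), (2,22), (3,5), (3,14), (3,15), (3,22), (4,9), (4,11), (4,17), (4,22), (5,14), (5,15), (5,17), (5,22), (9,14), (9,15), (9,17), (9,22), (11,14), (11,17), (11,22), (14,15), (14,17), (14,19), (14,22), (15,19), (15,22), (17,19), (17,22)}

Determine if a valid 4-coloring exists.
No, G is not 4-colorable

The clique on vertices [0, 3, 5, 14, 15, 22] has size 6 > 4, so it alone needs 6 colors.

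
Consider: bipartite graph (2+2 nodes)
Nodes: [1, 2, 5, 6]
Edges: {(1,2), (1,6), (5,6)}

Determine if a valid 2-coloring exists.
Yes, G is 2-colorable

A valid 2-coloring: color 1: [2, 6]; color 2: [1, 5].
(χ(G) = 2 ≤ 2.)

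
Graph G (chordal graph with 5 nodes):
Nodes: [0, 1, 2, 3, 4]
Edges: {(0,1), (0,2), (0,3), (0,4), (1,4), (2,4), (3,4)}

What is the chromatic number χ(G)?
Clique number ω(G) = 3 (lower bound: χ ≥ ω).
The clique on [0, 1, 4] has size 3, forcing χ ≥ 3, and the coloring below uses 3 colors, so χ(G) = 3.
A valid 3-coloring: color 1: [0]; color 2: [4]; color 3: [1, 2, 3].

χ(G) = 3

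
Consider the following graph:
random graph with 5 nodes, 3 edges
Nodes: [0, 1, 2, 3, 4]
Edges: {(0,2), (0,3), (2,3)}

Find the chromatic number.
χ(G) = 3

Clique number ω(G) = 3 (lower bound: χ ≥ ω).
The clique on [0, 2, 3] has size 3, forcing χ ≥ 3, and the coloring below uses 3 colors, so χ(G) = 3.
A valid 3-coloring: color 1: [0, 1, 4]; color 2: [2]; color 3: [3].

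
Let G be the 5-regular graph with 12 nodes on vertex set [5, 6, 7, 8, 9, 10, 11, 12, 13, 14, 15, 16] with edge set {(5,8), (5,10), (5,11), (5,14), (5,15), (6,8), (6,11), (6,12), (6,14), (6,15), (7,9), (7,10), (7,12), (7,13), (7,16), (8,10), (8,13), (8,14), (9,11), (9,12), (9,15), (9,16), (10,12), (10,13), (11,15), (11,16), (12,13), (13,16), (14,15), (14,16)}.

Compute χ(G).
Clique number ω(G) = 4 (lower bound: χ ≥ ω).
The clique on [7, 10, 12, 13] has size 4, forcing χ ≥ 4, and the coloring below uses 4 colors, so χ(G) = 4.
A valid 4-coloring: color 1: [8, 12, 15, 16]; color 2: [10, 11, 14]; color 3: [5, 6, 9, 13]; color 4: [7].

χ(G) = 4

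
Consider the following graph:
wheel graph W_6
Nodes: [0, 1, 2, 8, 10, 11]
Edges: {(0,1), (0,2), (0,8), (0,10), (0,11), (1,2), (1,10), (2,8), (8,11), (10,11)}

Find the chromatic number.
χ(G) = 4

Clique number ω(G) = 3 (lower bound: χ ≥ ω).
Odd cycle [10, 11, 8, 2, 1] needs 3 colors (χ ≥ 3).
Vertex 0 is adjacent to every vertex of [1, 2, 8, 10, 11], which already need 3 colors among themselves, so 0 needs a new color (χ ≥ 4).
The coloring below uses 4 colors, so χ(G) = 4.
A valid 4-coloring: color 1: [0]; color 2: [2, 10]; color 3: [1, 11]; color 4: [8].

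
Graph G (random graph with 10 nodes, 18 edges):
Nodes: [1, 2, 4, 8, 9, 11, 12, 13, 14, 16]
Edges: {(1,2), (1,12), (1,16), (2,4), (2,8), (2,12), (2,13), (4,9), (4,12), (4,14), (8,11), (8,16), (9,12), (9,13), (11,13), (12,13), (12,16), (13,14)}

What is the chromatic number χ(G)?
χ(G) = 3

Clique number ω(G) = 3 (lower bound: χ ≥ ω).
The clique on [1, 12, 16] has size 3, forcing χ ≥ 3, and the coloring below uses 3 colors, so χ(G) = 3.
A valid 3-coloring: color 1: [8, 12, 14]; color 2: [2, 9, 11, 16]; color 3: [1, 4, 13].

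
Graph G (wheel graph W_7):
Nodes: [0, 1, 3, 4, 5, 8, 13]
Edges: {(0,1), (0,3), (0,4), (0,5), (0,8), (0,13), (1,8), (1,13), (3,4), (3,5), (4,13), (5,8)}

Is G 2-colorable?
The clique on vertices [0, 1, 8] has size 3 > 2, so it alone needs 3 colors.

No, G is not 2-colorable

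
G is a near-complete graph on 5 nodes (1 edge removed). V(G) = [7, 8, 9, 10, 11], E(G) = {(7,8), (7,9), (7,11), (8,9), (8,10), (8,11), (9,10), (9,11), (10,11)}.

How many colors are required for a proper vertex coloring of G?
Clique number ω(G) = 4 (lower bound: χ ≥ ω).
The clique on [8, 9, 10, 11] has size 4, forcing χ ≥ 4, and the coloring below uses 4 colors, so χ(G) = 4.
A valid 4-coloring: color 1: [8]; color 2: [9]; color 3: [11]; color 4: [7, 10].

χ(G) = 4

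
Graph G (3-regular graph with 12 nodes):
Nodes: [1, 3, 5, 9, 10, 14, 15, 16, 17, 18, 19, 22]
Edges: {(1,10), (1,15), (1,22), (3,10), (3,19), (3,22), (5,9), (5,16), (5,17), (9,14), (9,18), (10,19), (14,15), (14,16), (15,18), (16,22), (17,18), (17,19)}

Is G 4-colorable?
A valid 4-coloring: color 1: [3, 9, 15, 16, 17]; color 2: [5, 10, 14, 18, 22]; color 3: [1, 19].
(χ(G) = 3 ≤ 4.)

Yes, G is 4-colorable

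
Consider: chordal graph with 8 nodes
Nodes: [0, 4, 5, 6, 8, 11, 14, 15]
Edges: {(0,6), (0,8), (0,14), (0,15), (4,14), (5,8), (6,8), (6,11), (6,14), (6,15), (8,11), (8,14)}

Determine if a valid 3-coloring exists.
No, G is not 3-colorable

The clique on vertices [0, 6, 8, 14] has size 4 > 3, so it alone needs 4 colors.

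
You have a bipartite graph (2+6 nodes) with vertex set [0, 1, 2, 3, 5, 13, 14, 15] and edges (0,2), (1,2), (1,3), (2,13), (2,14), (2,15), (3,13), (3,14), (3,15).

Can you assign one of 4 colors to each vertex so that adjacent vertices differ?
Yes, G is 4-colorable

A valid 4-coloring: color 1: [2, 3, 5]; color 2: [0, 1, 13, 14, 15].
(χ(G) = 2 ≤ 4.)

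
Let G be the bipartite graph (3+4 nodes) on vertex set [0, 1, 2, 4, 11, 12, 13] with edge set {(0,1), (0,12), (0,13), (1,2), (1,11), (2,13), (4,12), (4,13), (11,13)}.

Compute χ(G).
Clique number ω(G) = 2 (lower bound: χ ≥ ω).
The graph is bipartite (no odd cycle), so 2 colors suffice: χ(G) = 2.
A valid 2-coloring: color 1: [1, 12, 13]; color 2: [0, 2, 4, 11].

χ(G) = 2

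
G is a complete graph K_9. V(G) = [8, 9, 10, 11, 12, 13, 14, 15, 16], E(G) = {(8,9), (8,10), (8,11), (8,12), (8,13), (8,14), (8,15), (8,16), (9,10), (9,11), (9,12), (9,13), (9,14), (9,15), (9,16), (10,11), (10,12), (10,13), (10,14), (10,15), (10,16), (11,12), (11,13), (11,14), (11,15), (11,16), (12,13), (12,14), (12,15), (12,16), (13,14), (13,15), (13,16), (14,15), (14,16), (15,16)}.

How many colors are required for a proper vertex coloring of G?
Clique number ω(G) = 9 (lower bound: χ ≥ ω).
The clique on [8, 9, 10, 11, 12, 13, 14, 15, 16] has size 9, forcing χ ≥ 9, and the coloring below uses 9 colors, so χ(G) = 9.
A valid 9-coloring: color 1: [14]; color 2: [8]; color 3: [10]; color 4: [9]; color 5: [11]; color 6: [12]; color 7: [16]; color 8: [13]; color 9: [15].

χ(G) = 9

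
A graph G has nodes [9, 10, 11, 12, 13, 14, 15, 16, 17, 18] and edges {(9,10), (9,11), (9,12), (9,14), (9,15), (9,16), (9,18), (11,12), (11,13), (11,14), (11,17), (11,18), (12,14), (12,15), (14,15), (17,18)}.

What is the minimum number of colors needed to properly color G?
χ(G) = 4

Clique number ω(G) = 4 (lower bound: χ ≥ ω).
The clique on [9, 11, 12, 14] has size 4, forcing χ ≥ 4, and the coloring below uses 4 colors, so χ(G) = 4.
A valid 4-coloring: color 1: [9, 13, 17]; color 2: [10, 11, 15, 16]; color 3: [12, 18]; color 4: [14].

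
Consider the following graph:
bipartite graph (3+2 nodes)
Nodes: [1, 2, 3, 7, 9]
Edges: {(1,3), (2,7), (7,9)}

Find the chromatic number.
Clique number ω(G) = 2 (lower bound: χ ≥ ω).
The graph is bipartite (no odd cycle), so 2 colors suffice: χ(G) = 2.
A valid 2-coloring: color 1: [1, 7]; color 2: [2, 3, 9].

χ(G) = 2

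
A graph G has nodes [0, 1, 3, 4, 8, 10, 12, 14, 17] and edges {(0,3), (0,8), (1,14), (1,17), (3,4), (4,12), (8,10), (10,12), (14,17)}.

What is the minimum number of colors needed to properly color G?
Clique number ω(G) = 3 (lower bound: χ ≥ ω).
The clique on [1, 14, 17] has size 3, forcing χ ≥ 3, and the coloring below uses 3 colors, so χ(G) = 3.
A valid 3-coloring: color 1: [0, 1, 4, 10]; color 2: [3, 8, 12, 17]; color 3: [14].

χ(G) = 3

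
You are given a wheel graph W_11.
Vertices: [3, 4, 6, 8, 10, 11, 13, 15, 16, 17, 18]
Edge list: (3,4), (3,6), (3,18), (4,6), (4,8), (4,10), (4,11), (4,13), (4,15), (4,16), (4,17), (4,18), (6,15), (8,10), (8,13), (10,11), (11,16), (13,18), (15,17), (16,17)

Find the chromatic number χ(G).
χ(G) = 3

Clique number ω(G) = 3 (lower bound: χ ≥ ω).
The clique on [3, 4, 18] has size 3, forcing χ ≥ 3, and the coloring below uses 3 colors, so χ(G) = 3.
A valid 3-coloring: color 1: [4]; color 2: [6, 8, 11, 17, 18]; color 3: [3, 10, 13, 15, 16].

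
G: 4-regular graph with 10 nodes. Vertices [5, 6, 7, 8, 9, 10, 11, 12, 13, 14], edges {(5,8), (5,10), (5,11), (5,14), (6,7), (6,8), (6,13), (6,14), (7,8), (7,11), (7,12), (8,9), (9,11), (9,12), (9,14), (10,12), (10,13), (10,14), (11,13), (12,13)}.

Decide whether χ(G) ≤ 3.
A valid 3-coloring: color 1: [5, 7, 9, 13]; color 2: [6, 10, 11]; color 3: [8, 12, 14].
(χ(G) = 3 ≤ 3.)

Yes, G is 3-colorable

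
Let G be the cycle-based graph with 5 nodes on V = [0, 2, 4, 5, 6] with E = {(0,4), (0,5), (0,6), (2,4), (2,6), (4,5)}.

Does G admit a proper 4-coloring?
A valid 4-coloring: color 1: [0, 2]; color 2: [4, 6]; color 3: [5].
(χ(G) = 3 ≤ 4.)

Yes, G is 4-colorable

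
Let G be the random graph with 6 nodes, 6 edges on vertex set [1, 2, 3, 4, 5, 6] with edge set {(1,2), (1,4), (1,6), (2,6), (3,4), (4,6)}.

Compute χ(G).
Clique number ω(G) = 3 (lower bound: χ ≥ ω).
The clique on [1, 2, 6] has size 3, forcing χ ≥ 3, and the coloring below uses 3 colors, so χ(G) = 3.
A valid 3-coloring: color 1: [3, 5, 6]; color 2: [2, 4]; color 3: [1].

χ(G) = 3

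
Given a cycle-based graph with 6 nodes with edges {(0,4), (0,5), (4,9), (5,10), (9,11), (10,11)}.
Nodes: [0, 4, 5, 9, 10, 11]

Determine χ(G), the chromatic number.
Clique number ω(G) = 2 (lower bound: χ ≥ ω).
The graph is bipartite (no odd cycle), so 2 colors suffice: χ(G) = 2.
A valid 2-coloring: color 1: [4, 5, 11]; color 2: [0, 9, 10].

χ(G) = 2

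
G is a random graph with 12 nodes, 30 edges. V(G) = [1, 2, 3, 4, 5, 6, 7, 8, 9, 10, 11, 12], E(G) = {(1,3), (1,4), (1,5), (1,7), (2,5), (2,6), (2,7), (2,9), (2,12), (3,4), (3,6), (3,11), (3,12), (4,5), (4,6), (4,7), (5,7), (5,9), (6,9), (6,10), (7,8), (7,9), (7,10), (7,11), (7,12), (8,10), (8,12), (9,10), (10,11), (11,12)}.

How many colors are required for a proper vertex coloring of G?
χ(G) = 4

Clique number ω(G) = 4 (lower bound: χ ≥ ω).
The clique on [1, 4, 5, 7] has size 4, forcing χ ≥ 4, and the coloring below uses 4 colors, so χ(G) = 4.
A valid 4-coloring: color 1: [3, 7]; color 2: [4, 9, 12]; color 3: [1, 2, 10]; color 4: [5, 6, 8, 11].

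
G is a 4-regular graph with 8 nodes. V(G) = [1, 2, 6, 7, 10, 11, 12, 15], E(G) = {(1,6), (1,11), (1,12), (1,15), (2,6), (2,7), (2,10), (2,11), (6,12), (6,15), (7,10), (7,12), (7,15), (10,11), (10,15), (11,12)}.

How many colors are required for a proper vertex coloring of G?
χ(G) = 3

Clique number ω(G) = 3 (lower bound: χ ≥ ω).
The clique on [1, 11, 12] has size 3, forcing χ ≥ 3, and the coloring below uses 3 colors, so χ(G) = 3.
A valid 3-coloring: color 1: [2, 12, 15]; color 2: [6, 7, 11]; color 3: [1, 10].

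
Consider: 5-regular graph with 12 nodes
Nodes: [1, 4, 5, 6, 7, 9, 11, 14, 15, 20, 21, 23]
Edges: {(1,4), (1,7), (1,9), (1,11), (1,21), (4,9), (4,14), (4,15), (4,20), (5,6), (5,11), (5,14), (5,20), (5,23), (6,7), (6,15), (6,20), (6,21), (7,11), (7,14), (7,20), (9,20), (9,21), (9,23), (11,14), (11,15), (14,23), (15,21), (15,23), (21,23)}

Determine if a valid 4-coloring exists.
Yes, G is 4-colorable

A valid 4-coloring: color 1: [9, 14, 15]; color 2: [11, 20, 21]; color 3: [1, 6, 23]; color 4: [4, 5, 7].
(χ(G) = 4 ≤ 4.)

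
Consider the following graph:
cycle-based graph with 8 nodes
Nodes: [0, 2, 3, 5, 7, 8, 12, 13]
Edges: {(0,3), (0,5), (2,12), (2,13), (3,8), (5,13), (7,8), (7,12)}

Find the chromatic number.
Clique number ω(G) = 2 (lower bound: χ ≥ ω).
The graph is bipartite (no odd cycle), so 2 colors suffice: χ(G) = 2.
A valid 2-coloring: color 1: [2, 3, 5, 7]; color 2: [0, 8, 12, 13].

χ(G) = 2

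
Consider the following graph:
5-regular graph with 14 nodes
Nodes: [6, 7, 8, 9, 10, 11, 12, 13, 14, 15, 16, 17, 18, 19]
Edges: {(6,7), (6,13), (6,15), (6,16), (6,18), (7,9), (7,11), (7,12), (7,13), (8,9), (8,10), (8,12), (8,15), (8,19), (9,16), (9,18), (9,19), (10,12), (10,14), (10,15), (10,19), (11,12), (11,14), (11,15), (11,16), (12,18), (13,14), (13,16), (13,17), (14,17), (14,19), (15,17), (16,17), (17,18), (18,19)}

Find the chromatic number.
χ(G) = 3

Clique number ω(G) = 3 (lower bound: χ ≥ ω).
The clique on [6, 13, 16] has size 3, forcing χ ≥ 3, and the coloring below uses 3 colors, so χ(G) = 3.
A valid 3-coloring: color 1: [6, 9, 10, 11, 17]; color 2: [7, 8, 14, 16, 18]; color 3: [12, 13, 15, 19].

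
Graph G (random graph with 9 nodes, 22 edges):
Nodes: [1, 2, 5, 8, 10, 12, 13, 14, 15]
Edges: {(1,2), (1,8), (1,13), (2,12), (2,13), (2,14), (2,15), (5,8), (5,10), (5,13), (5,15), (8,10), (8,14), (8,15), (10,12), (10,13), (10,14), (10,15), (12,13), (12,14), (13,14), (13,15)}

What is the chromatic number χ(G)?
χ(G) = 4

Clique number ω(G) = 4 (lower bound: χ ≥ ω).
The clique on [5, 8, 10, 15] has size 4, forcing χ ≥ 4, and the coloring below uses 4 colors, so χ(G) = 4.
A valid 4-coloring: color 1: [8, 13]; color 2: [2, 10]; color 3: [1, 12, 15]; color 4: [5, 14].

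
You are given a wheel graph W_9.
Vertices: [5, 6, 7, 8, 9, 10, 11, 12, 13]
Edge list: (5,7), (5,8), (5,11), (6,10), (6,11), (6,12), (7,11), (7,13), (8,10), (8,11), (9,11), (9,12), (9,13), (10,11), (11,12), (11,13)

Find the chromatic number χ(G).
χ(G) = 3

Clique number ω(G) = 3 (lower bound: χ ≥ ω).
The clique on [5, 8, 11] has size 3, forcing χ ≥ 3, and the coloring below uses 3 colors, so χ(G) = 3.
A valid 3-coloring: color 1: [11]; color 2: [6, 7, 8, 9]; color 3: [5, 10, 12, 13].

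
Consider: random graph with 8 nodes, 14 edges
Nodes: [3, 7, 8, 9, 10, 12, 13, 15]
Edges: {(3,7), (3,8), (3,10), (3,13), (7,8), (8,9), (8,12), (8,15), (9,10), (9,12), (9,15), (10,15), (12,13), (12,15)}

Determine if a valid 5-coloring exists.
Yes, G is 5-colorable

A valid 5-coloring: color 1: [8, 10, 13]; color 2: [3, 9]; color 3: [7, 12]; color 4: [15].
(χ(G) = 4 ≤ 5.)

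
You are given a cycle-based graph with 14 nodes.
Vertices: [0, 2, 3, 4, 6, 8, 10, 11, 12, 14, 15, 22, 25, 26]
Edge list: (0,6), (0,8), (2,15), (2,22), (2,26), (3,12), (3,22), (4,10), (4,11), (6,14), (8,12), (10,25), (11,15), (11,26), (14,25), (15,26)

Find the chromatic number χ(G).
Clique number ω(G) = 3 (lower bound: χ ≥ ω).
The clique on [2, 15, 26] has size 3, forcing χ ≥ 3, and the coloring below uses 3 colors, so χ(G) = 3.
A valid 3-coloring: color 1: [2, 3, 6, 8, 10, 11]; color 2: [0, 4, 12, 14, 15, 22]; color 3: [25, 26].

χ(G) = 3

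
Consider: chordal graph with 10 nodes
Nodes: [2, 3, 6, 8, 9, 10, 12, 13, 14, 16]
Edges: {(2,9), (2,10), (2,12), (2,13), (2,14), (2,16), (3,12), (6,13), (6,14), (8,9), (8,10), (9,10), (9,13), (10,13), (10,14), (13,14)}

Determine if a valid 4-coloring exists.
Yes, G is 4-colorable

A valid 4-coloring: color 1: [2, 3, 6, 8]; color 2: [12, 13, 16]; color 3: [10]; color 4: [9, 14].
(χ(G) = 4 ≤ 4.)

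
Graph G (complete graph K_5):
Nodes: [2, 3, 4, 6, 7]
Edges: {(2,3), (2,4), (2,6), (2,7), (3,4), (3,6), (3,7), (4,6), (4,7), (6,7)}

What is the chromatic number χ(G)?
χ(G) = 5

Clique number ω(G) = 5 (lower bound: χ ≥ ω).
The clique on [2, 3, 4, 6, 7] has size 5, forcing χ ≥ 5, and the coloring below uses 5 colors, so χ(G) = 5.
A valid 5-coloring: color 1: [6]; color 2: [4]; color 3: [2]; color 4: [7]; color 5: [3].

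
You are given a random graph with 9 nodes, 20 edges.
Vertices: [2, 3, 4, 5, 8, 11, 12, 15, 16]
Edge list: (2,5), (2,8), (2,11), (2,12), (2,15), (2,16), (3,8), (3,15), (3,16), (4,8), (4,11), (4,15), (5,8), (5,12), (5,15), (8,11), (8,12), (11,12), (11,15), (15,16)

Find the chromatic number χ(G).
χ(G) = 4

Clique number ω(G) = 4 (lower bound: χ ≥ ω).
The clique on [2, 8, 11, 12] has size 4, forcing χ ≥ 4, and the coloring below uses 4 colors, so χ(G) = 4.
A valid 4-coloring: color 1: [8, 15]; color 2: [2, 3, 4]; color 3: [5, 11, 16]; color 4: [12].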